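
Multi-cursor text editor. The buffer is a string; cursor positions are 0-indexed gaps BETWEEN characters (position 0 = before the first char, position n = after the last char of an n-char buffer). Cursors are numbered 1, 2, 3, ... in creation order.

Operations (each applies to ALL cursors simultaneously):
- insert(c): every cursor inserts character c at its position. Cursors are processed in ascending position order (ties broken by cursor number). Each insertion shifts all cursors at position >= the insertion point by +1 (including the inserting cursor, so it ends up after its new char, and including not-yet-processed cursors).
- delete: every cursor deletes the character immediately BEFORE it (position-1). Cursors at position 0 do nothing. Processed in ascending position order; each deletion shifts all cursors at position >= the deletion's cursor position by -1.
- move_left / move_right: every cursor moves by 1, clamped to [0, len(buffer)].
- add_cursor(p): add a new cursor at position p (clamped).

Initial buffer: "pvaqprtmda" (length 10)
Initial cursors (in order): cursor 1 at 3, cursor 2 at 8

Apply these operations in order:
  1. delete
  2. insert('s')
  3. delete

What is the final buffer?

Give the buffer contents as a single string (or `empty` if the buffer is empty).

Answer: pvqprtda

Derivation:
After op 1 (delete): buffer="pvqprtda" (len 8), cursors c1@2 c2@6, authorship ........
After op 2 (insert('s')): buffer="pvsqprtsda" (len 10), cursors c1@3 c2@8, authorship ..1....2..
After op 3 (delete): buffer="pvqprtda" (len 8), cursors c1@2 c2@6, authorship ........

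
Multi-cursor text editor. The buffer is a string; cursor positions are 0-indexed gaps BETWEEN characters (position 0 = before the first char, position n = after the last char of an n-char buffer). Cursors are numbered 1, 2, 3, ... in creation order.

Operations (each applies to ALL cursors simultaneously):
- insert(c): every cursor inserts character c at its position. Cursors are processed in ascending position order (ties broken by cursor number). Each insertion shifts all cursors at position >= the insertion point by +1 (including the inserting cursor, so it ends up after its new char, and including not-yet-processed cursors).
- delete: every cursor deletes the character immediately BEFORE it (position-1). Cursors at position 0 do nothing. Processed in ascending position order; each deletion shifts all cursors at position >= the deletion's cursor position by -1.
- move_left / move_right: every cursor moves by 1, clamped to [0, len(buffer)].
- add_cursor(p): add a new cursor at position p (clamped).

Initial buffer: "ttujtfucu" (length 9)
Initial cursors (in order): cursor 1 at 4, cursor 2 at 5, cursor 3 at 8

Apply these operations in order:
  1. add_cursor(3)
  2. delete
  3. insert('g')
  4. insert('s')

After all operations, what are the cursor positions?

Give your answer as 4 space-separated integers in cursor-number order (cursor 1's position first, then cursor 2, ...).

Answer: 8 8 12 8

Derivation:
After op 1 (add_cursor(3)): buffer="ttujtfucu" (len 9), cursors c4@3 c1@4 c2@5 c3@8, authorship .........
After op 2 (delete): buffer="ttfuu" (len 5), cursors c1@2 c2@2 c4@2 c3@4, authorship .....
After op 3 (insert('g')): buffer="ttgggfugu" (len 9), cursors c1@5 c2@5 c4@5 c3@8, authorship ..124..3.
After op 4 (insert('s')): buffer="ttgggsssfugsu" (len 13), cursors c1@8 c2@8 c4@8 c3@12, authorship ..124124..33.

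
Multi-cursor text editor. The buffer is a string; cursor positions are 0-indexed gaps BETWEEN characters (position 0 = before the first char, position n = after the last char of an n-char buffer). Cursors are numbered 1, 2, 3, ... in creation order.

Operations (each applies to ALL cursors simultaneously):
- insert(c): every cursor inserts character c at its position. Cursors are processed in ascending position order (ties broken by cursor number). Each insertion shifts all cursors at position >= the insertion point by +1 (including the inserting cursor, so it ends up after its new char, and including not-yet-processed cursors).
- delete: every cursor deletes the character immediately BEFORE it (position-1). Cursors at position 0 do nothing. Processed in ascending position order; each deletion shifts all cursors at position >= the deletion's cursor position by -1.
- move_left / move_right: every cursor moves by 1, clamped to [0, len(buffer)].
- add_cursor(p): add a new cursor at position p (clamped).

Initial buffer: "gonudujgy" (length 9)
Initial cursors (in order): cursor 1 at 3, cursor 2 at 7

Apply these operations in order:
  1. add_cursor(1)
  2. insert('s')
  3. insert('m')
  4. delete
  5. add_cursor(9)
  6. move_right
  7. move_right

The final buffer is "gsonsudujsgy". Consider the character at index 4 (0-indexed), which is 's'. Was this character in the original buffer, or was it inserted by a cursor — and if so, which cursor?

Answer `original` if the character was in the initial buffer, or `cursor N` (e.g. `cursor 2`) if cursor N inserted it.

After op 1 (add_cursor(1)): buffer="gonudujgy" (len 9), cursors c3@1 c1@3 c2@7, authorship .........
After op 2 (insert('s')): buffer="gsonsudujsgy" (len 12), cursors c3@2 c1@5 c2@10, authorship .3..1....2..
After op 3 (insert('m')): buffer="gsmonsmudujsmgy" (len 15), cursors c3@3 c1@7 c2@13, authorship .33..11....22..
After op 4 (delete): buffer="gsonsudujsgy" (len 12), cursors c3@2 c1@5 c2@10, authorship .3..1....2..
After op 5 (add_cursor(9)): buffer="gsonsudujsgy" (len 12), cursors c3@2 c1@5 c4@9 c2@10, authorship .3..1....2..
After op 6 (move_right): buffer="gsonsudujsgy" (len 12), cursors c3@3 c1@6 c4@10 c2@11, authorship .3..1....2..
After op 7 (move_right): buffer="gsonsudujsgy" (len 12), cursors c3@4 c1@7 c4@11 c2@12, authorship .3..1....2..
Authorship (.=original, N=cursor N): . 3 . . 1 . . . . 2 . .
Index 4: author = 1

Answer: cursor 1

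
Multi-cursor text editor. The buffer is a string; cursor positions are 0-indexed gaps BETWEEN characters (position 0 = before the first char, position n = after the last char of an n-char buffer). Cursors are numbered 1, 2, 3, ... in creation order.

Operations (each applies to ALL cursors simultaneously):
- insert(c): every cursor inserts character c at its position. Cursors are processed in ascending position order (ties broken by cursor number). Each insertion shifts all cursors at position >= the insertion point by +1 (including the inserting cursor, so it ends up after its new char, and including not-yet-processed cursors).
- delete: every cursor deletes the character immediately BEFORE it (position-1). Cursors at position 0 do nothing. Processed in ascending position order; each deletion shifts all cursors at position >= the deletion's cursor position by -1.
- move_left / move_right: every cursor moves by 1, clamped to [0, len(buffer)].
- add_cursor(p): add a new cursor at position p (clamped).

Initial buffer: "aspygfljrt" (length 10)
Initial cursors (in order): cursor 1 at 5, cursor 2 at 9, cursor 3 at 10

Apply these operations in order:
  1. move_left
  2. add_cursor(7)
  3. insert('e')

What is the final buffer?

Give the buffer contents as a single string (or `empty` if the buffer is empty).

Answer: aspyegflejeret

Derivation:
After op 1 (move_left): buffer="aspygfljrt" (len 10), cursors c1@4 c2@8 c3@9, authorship ..........
After op 2 (add_cursor(7)): buffer="aspygfljrt" (len 10), cursors c1@4 c4@7 c2@8 c3@9, authorship ..........
After op 3 (insert('e')): buffer="aspyegflejeret" (len 14), cursors c1@5 c4@9 c2@11 c3@13, authorship ....1...4.2.3.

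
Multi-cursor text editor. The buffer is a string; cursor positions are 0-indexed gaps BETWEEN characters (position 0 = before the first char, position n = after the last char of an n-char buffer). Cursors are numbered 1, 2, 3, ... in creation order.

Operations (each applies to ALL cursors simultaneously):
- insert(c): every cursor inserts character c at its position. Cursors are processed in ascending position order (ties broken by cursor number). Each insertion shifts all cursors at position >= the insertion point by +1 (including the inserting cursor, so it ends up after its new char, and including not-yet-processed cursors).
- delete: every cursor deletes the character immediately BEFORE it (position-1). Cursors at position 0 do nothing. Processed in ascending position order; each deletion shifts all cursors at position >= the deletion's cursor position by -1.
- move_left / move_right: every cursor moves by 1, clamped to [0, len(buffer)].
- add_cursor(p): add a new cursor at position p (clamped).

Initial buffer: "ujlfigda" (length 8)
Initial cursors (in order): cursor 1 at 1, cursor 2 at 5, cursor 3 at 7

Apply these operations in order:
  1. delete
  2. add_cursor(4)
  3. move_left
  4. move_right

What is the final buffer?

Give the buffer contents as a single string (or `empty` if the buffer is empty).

After op 1 (delete): buffer="jlfga" (len 5), cursors c1@0 c2@3 c3@4, authorship .....
After op 2 (add_cursor(4)): buffer="jlfga" (len 5), cursors c1@0 c2@3 c3@4 c4@4, authorship .....
After op 3 (move_left): buffer="jlfga" (len 5), cursors c1@0 c2@2 c3@3 c4@3, authorship .....
After op 4 (move_right): buffer="jlfga" (len 5), cursors c1@1 c2@3 c3@4 c4@4, authorship .....

Answer: jlfga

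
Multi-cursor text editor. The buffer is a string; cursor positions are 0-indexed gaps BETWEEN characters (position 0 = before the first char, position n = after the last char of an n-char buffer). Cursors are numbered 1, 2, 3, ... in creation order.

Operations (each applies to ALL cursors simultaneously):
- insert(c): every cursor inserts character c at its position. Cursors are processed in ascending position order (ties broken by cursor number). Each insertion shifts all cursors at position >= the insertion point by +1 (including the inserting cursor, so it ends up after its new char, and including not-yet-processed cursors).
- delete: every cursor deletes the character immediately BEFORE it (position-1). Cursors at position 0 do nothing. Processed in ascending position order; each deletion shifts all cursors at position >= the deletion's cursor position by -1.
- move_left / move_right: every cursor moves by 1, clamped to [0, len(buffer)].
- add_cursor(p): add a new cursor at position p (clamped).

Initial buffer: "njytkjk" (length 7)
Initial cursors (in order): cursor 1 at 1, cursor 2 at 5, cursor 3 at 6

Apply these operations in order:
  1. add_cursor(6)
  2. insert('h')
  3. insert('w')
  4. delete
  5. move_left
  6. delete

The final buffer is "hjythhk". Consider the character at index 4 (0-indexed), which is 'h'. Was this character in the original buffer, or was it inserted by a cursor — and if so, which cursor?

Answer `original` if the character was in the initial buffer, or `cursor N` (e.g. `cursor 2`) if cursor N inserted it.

After op 1 (add_cursor(6)): buffer="njytkjk" (len 7), cursors c1@1 c2@5 c3@6 c4@6, authorship .......
After op 2 (insert('h')): buffer="nhjytkhjhhk" (len 11), cursors c1@2 c2@7 c3@10 c4@10, authorship .1....2.34.
After op 3 (insert('w')): buffer="nhwjytkhwjhhwwk" (len 15), cursors c1@3 c2@9 c3@14 c4@14, authorship .11....22.3434.
After op 4 (delete): buffer="nhjytkhjhhk" (len 11), cursors c1@2 c2@7 c3@10 c4@10, authorship .1....2.34.
After op 5 (move_left): buffer="nhjytkhjhhk" (len 11), cursors c1@1 c2@6 c3@9 c4@9, authorship .1....2.34.
After op 6 (delete): buffer="hjythhk" (len 7), cursors c1@0 c2@4 c3@5 c4@5, authorship 1...24.
Authorship (.=original, N=cursor N): 1 . . . 2 4 .
Index 4: author = 2

Answer: cursor 2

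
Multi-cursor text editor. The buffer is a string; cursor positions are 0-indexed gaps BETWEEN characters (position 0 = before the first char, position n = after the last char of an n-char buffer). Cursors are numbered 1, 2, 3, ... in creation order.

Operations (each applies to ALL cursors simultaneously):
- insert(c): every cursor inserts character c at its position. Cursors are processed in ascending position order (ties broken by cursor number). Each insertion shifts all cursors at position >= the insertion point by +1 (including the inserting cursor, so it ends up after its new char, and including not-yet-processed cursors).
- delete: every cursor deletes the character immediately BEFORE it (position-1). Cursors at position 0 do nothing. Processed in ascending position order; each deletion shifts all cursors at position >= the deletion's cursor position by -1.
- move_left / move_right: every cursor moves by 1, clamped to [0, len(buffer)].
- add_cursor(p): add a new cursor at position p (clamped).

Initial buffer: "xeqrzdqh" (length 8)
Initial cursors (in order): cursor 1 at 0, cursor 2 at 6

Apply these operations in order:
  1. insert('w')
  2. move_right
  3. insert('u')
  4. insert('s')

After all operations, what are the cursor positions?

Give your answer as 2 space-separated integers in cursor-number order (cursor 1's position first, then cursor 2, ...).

Answer: 4 13

Derivation:
After op 1 (insert('w')): buffer="wxeqrzdwqh" (len 10), cursors c1@1 c2@8, authorship 1......2..
After op 2 (move_right): buffer="wxeqrzdwqh" (len 10), cursors c1@2 c2@9, authorship 1......2..
After op 3 (insert('u')): buffer="wxueqrzdwquh" (len 12), cursors c1@3 c2@11, authorship 1.1.....2.2.
After op 4 (insert('s')): buffer="wxuseqrzdwqush" (len 14), cursors c1@4 c2@13, authorship 1.11.....2.22.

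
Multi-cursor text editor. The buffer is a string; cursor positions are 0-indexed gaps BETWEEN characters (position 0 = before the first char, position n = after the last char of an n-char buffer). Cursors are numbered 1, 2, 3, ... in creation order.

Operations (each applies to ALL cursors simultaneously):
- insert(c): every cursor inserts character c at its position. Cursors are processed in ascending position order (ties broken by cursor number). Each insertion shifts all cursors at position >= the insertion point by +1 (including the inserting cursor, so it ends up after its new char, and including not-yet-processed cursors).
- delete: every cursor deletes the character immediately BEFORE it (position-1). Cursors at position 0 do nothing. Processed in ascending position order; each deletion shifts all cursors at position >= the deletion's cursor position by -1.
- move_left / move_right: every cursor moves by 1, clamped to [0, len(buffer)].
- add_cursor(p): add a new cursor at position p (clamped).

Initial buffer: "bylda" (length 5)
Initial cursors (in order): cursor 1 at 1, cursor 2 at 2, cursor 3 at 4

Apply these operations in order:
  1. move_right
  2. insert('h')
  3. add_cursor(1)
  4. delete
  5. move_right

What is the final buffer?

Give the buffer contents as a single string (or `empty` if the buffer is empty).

After op 1 (move_right): buffer="bylda" (len 5), cursors c1@2 c2@3 c3@5, authorship .....
After op 2 (insert('h')): buffer="byhlhdah" (len 8), cursors c1@3 c2@5 c3@8, authorship ..1.2..3
After op 3 (add_cursor(1)): buffer="byhlhdah" (len 8), cursors c4@1 c1@3 c2@5 c3@8, authorship ..1.2..3
After op 4 (delete): buffer="ylda" (len 4), cursors c4@0 c1@1 c2@2 c3@4, authorship ....
After op 5 (move_right): buffer="ylda" (len 4), cursors c4@1 c1@2 c2@3 c3@4, authorship ....

Answer: ylda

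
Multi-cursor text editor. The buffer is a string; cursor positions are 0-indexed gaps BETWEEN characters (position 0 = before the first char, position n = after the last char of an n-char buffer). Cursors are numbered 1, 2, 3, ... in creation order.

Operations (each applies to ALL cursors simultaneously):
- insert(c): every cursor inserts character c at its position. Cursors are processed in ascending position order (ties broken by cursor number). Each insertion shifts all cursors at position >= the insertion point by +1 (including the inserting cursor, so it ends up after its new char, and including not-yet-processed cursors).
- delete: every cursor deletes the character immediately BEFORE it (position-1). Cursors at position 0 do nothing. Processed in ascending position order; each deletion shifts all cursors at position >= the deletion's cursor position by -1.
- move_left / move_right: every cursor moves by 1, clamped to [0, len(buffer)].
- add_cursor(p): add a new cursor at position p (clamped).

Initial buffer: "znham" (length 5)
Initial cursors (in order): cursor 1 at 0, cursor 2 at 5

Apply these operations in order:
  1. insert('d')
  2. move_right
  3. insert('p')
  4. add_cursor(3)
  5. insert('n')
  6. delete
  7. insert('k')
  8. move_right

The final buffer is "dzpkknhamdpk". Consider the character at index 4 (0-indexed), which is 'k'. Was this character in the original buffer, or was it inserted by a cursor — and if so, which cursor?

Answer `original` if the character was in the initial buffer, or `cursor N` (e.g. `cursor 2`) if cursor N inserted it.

After op 1 (insert('d')): buffer="dznhamd" (len 7), cursors c1@1 c2@7, authorship 1.....2
After op 2 (move_right): buffer="dznhamd" (len 7), cursors c1@2 c2@7, authorship 1.....2
After op 3 (insert('p')): buffer="dzpnhamdp" (len 9), cursors c1@3 c2@9, authorship 1.1....22
After op 4 (add_cursor(3)): buffer="dzpnhamdp" (len 9), cursors c1@3 c3@3 c2@9, authorship 1.1....22
After op 5 (insert('n')): buffer="dzpnnnhamdpn" (len 12), cursors c1@5 c3@5 c2@12, authorship 1.113....222
After op 6 (delete): buffer="dzpnhamdp" (len 9), cursors c1@3 c3@3 c2@9, authorship 1.1....22
After op 7 (insert('k')): buffer="dzpkknhamdpk" (len 12), cursors c1@5 c3@5 c2@12, authorship 1.113....222
After op 8 (move_right): buffer="dzpkknhamdpk" (len 12), cursors c1@6 c3@6 c2@12, authorship 1.113....222
Authorship (.=original, N=cursor N): 1 . 1 1 3 . . . . 2 2 2
Index 4: author = 3

Answer: cursor 3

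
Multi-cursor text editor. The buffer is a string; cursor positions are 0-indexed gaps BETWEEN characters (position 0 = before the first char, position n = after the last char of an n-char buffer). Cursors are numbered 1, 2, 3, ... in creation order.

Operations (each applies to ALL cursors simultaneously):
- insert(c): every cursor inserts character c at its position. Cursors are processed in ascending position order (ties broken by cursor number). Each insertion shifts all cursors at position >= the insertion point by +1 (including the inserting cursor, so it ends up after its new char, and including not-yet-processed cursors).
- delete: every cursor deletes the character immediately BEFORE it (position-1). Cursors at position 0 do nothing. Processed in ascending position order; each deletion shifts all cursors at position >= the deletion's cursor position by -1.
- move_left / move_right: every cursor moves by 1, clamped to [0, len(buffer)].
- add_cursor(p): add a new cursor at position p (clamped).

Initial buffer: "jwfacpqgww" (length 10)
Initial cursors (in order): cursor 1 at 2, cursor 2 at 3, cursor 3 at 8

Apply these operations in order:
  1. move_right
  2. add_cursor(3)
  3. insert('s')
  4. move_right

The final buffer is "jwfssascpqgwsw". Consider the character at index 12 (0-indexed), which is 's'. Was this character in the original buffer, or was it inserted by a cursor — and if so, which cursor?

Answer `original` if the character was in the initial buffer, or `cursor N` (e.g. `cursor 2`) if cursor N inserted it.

Answer: cursor 3

Derivation:
After op 1 (move_right): buffer="jwfacpqgww" (len 10), cursors c1@3 c2@4 c3@9, authorship ..........
After op 2 (add_cursor(3)): buffer="jwfacpqgww" (len 10), cursors c1@3 c4@3 c2@4 c3@9, authorship ..........
After op 3 (insert('s')): buffer="jwfssascpqgwsw" (len 14), cursors c1@5 c4@5 c2@7 c3@13, authorship ...14.2.....3.
After op 4 (move_right): buffer="jwfssascpqgwsw" (len 14), cursors c1@6 c4@6 c2@8 c3@14, authorship ...14.2.....3.
Authorship (.=original, N=cursor N): . . . 1 4 . 2 . . . . . 3 .
Index 12: author = 3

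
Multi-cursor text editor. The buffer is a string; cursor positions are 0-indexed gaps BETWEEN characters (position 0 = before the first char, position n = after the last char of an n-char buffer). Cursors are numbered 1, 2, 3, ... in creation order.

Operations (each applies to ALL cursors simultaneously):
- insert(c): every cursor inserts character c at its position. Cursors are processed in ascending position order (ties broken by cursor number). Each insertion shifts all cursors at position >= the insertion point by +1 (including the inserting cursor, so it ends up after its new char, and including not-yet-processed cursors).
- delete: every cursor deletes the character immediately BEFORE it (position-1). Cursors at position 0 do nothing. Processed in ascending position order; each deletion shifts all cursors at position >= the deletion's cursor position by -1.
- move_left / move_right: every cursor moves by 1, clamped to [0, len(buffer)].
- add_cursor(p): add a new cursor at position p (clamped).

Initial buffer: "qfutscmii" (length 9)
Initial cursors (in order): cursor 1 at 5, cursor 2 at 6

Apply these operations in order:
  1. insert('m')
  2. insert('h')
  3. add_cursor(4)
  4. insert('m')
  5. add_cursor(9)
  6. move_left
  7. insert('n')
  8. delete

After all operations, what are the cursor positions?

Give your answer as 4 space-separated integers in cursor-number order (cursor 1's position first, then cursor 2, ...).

Answer: 8 12 4 8

Derivation:
After op 1 (insert('m')): buffer="qfutsmcmmii" (len 11), cursors c1@6 c2@8, authorship .....1.2...
After op 2 (insert('h')): buffer="qfutsmhcmhmii" (len 13), cursors c1@7 c2@10, authorship .....11.22...
After op 3 (add_cursor(4)): buffer="qfutsmhcmhmii" (len 13), cursors c3@4 c1@7 c2@10, authorship .....11.22...
After op 4 (insert('m')): buffer="qfutmsmhmcmhmmii" (len 16), cursors c3@5 c1@9 c2@13, authorship ....3.111.222...
After op 5 (add_cursor(9)): buffer="qfutmsmhmcmhmmii" (len 16), cursors c3@5 c1@9 c4@9 c2@13, authorship ....3.111.222...
After op 6 (move_left): buffer="qfutmsmhmcmhmmii" (len 16), cursors c3@4 c1@8 c4@8 c2@12, authorship ....3.111.222...
After op 7 (insert('n')): buffer="qfutnmsmhnnmcmhnmmii" (len 20), cursors c3@5 c1@11 c4@11 c2@16, authorship ....33.11141.2222...
After op 8 (delete): buffer="qfutmsmhmcmhmmii" (len 16), cursors c3@4 c1@8 c4@8 c2@12, authorship ....3.111.222...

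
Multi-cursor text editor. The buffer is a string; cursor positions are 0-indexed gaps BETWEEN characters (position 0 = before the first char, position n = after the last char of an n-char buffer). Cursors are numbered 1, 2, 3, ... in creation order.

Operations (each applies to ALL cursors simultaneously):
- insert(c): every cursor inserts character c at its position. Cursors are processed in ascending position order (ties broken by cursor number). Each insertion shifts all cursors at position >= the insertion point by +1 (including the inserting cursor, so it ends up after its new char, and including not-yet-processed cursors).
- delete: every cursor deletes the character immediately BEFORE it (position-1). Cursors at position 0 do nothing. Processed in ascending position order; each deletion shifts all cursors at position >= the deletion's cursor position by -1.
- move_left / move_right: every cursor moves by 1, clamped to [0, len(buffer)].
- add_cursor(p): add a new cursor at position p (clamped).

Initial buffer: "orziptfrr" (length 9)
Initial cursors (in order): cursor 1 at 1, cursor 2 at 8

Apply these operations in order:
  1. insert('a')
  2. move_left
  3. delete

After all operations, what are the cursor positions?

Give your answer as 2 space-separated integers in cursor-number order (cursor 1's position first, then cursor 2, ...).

After op 1 (insert('a')): buffer="oarziptfrar" (len 11), cursors c1@2 c2@10, authorship .1.......2.
After op 2 (move_left): buffer="oarziptfrar" (len 11), cursors c1@1 c2@9, authorship .1.......2.
After op 3 (delete): buffer="arziptfar" (len 9), cursors c1@0 c2@7, authorship 1......2.

Answer: 0 7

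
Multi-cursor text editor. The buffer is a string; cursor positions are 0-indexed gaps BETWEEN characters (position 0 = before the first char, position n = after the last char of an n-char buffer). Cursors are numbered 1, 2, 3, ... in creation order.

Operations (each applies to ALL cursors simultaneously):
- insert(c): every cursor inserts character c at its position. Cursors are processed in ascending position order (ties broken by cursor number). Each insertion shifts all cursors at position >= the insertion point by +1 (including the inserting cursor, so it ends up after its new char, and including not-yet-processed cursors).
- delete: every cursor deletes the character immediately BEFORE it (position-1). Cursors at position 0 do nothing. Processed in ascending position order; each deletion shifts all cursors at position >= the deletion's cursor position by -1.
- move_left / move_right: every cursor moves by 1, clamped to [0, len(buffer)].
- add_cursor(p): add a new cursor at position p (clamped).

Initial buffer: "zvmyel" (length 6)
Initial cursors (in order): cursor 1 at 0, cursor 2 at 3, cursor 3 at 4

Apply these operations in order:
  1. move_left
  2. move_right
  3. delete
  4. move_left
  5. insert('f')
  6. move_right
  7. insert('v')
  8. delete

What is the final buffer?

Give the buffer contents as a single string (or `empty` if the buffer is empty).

Answer: fffvel

Derivation:
After op 1 (move_left): buffer="zvmyel" (len 6), cursors c1@0 c2@2 c3@3, authorship ......
After op 2 (move_right): buffer="zvmyel" (len 6), cursors c1@1 c2@3 c3@4, authorship ......
After op 3 (delete): buffer="vel" (len 3), cursors c1@0 c2@1 c3@1, authorship ...
After op 4 (move_left): buffer="vel" (len 3), cursors c1@0 c2@0 c3@0, authorship ...
After op 5 (insert('f')): buffer="fffvel" (len 6), cursors c1@3 c2@3 c3@3, authorship 123...
After op 6 (move_right): buffer="fffvel" (len 6), cursors c1@4 c2@4 c3@4, authorship 123...
After op 7 (insert('v')): buffer="fffvvvvel" (len 9), cursors c1@7 c2@7 c3@7, authorship 123.123..
After op 8 (delete): buffer="fffvel" (len 6), cursors c1@4 c2@4 c3@4, authorship 123...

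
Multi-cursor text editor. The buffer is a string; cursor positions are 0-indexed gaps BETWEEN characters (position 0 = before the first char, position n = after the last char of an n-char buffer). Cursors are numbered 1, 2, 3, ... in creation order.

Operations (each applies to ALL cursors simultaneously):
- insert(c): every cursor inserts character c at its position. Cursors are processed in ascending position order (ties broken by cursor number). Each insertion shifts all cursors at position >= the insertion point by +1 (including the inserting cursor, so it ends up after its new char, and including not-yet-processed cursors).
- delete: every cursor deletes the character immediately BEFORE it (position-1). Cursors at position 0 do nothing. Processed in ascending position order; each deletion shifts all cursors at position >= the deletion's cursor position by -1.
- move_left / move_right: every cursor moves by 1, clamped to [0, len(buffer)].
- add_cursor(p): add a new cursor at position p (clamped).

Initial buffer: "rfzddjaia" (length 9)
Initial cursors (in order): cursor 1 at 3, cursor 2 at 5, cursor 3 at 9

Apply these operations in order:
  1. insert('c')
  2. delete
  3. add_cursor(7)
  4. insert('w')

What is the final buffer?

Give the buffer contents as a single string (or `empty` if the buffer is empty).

After op 1 (insert('c')): buffer="rfzcddcjaiac" (len 12), cursors c1@4 c2@7 c3@12, authorship ...1..2....3
After op 2 (delete): buffer="rfzddjaia" (len 9), cursors c1@3 c2@5 c3@9, authorship .........
After op 3 (add_cursor(7)): buffer="rfzddjaia" (len 9), cursors c1@3 c2@5 c4@7 c3@9, authorship .........
After op 4 (insert('w')): buffer="rfzwddwjawiaw" (len 13), cursors c1@4 c2@7 c4@10 c3@13, authorship ...1..2..4..3

Answer: rfzwddwjawiaw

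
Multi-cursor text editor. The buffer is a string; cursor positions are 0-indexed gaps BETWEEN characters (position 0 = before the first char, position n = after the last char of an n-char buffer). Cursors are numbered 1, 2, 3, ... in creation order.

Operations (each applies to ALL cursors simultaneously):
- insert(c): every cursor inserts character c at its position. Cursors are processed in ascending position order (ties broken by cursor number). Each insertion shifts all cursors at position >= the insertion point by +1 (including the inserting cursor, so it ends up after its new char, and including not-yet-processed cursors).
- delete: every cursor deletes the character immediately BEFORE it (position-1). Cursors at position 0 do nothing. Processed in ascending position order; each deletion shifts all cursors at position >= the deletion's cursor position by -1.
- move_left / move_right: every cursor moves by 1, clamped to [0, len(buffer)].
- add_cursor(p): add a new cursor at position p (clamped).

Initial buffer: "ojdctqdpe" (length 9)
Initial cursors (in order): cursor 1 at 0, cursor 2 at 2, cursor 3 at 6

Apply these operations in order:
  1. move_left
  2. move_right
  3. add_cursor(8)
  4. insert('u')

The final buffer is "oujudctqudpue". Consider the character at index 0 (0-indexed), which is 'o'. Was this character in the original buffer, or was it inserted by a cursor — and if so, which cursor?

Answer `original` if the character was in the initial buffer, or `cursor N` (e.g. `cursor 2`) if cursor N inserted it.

Answer: original

Derivation:
After op 1 (move_left): buffer="ojdctqdpe" (len 9), cursors c1@0 c2@1 c3@5, authorship .........
After op 2 (move_right): buffer="ojdctqdpe" (len 9), cursors c1@1 c2@2 c3@6, authorship .........
After op 3 (add_cursor(8)): buffer="ojdctqdpe" (len 9), cursors c1@1 c2@2 c3@6 c4@8, authorship .........
After op 4 (insert('u')): buffer="oujudctqudpue" (len 13), cursors c1@2 c2@4 c3@9 c4@12, authorship .1.2....3..4.
Authorship (.=original, N=cursor N): . 1 . 2 . . . . 3 . . 4 .
Index 0: author = original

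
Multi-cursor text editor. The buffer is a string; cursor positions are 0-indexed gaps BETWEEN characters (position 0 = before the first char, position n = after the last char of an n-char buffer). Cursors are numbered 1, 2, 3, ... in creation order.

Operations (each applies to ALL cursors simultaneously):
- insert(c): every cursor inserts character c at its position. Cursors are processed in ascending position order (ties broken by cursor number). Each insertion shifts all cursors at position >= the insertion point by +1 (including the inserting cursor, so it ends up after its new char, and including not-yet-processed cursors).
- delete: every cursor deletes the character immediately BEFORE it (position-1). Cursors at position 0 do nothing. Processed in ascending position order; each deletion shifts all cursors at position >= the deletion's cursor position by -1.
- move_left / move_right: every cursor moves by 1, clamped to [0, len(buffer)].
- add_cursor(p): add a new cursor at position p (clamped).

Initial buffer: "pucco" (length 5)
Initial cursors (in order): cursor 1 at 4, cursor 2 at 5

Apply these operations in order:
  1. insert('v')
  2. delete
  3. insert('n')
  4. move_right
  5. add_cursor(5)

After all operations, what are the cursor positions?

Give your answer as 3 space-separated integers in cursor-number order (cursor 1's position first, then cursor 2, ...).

After op 1 (insert('v')): buffer="puccvov" (len 7), cursors c1@5 c2@7, authorship ....1.2
After op 2 (delete): buffer="pucco" (len 5), cursors c1@4 c2@5, authorship .....
After op 3 (insert('n')): buffer="puccnon" (len 7), cursors c1@5 c2@7, authorship ....1.2
After op 4 (move_right): buffer="puccnon" (len 7), cursors c1@6 c2@7, authorship ....1.2
After op 5 (add_cursor(5)): buffer="puccnon" (len 7), cursors c3@5 c1@6 c2@7, authorship ....1.2

Answer: 6 7 5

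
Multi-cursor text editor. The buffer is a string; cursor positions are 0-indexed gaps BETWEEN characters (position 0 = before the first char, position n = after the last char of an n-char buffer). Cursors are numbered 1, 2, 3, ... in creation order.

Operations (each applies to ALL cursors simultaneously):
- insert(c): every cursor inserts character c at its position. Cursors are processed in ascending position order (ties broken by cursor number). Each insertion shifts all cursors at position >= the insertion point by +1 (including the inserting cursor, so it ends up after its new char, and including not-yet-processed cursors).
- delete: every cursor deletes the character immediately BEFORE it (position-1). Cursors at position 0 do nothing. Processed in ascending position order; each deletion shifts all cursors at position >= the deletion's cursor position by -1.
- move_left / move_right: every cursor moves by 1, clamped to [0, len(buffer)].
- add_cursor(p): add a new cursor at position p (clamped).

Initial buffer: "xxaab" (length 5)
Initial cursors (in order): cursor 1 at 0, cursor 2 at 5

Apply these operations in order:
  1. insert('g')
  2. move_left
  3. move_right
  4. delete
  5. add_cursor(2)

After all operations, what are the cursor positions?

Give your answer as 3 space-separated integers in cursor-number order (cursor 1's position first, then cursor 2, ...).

After op 1 (insert('g')): buffer="gxxaabg" (len 7), cursors c1@1 c2@7, authorship 1.....2
After op 2 (move_left): buffer="gxxaabg" (len 7), cursors c1@0 c2@6, authorship 1.....2
After op 3 (move_right): buffer="gxxaabg" (len 7), cursors c1@1 c2@7, authorship 1.....2
After op 4 (delete): buffer="xxaab" (len 5), cursors c1@0 c2@5, authorship .....
After op 5 (add_cursor(2)): buffer="xxaab" (len 5), cursors c1@0 c3@2 c2@5, authorship .....

Answer: 0 5 2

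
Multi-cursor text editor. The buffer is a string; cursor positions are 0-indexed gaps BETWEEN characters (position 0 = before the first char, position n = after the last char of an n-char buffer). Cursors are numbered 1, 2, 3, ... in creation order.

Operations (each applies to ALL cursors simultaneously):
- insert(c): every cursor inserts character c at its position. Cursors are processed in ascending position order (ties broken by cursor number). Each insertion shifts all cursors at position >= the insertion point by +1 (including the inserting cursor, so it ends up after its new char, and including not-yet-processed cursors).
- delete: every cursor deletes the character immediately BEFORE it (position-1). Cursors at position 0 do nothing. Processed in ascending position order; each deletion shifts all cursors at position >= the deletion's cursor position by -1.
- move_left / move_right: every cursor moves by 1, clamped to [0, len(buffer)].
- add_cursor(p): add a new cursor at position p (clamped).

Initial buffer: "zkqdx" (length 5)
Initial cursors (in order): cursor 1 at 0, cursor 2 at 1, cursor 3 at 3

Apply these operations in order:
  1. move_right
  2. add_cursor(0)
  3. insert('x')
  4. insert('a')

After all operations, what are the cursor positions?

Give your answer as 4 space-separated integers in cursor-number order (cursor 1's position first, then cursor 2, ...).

Answer: 5 8 12 2

Derivation:
After op 1 (move_right): buffer="zkqdx" (len 5), cursors c1@1 c2@2 c3@4, authorship .....
After op 2 (add_cursor(0)): buffer="zkqdx" (len 5), cursors c4@0 c1@1 c2@2 c3@4, authorship .....
After op 3 (insert('x')): buffer="xzxkxqdxx" (len 9), cursors c4@1 c1@3 c2@5 c3@8, authorship 4.1.2..3.
After op 4 (insert('a')): buffer="xazxakxaqdxax" (len 13), cursors c4@2 c1@5 c2@8 c3@12, authorship 44.11.22..33.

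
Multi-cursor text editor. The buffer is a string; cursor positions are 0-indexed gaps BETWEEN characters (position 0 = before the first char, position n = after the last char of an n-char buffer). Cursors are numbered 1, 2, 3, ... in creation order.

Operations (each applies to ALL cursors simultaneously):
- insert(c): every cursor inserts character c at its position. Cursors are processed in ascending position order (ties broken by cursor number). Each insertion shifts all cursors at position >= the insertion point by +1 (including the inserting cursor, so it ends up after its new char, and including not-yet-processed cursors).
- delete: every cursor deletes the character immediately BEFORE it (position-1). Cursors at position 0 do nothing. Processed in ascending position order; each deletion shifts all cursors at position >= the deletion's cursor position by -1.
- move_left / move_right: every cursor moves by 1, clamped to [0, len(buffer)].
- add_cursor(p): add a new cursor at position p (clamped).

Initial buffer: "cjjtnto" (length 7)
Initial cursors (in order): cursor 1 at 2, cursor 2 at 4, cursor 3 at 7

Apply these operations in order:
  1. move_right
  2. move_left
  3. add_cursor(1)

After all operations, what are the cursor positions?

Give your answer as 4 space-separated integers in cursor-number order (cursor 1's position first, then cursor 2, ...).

Answer: 2 4 6 1

Derivation:
After op 1 (move_right): buffer="cjjtnto" (len 7), cursors c1@3 c2@5 c3@7, authorship .......
After op 2 (move_left): buffer="cjjtnto" (len 7), cursors c1@2 c2@4 c3@6, authorship .......
After op 3 (add_cursor(1)): buffer="cjjtnto" (len 7), cursors c4@1 c1@2 c2@4 c3@6, authorship .......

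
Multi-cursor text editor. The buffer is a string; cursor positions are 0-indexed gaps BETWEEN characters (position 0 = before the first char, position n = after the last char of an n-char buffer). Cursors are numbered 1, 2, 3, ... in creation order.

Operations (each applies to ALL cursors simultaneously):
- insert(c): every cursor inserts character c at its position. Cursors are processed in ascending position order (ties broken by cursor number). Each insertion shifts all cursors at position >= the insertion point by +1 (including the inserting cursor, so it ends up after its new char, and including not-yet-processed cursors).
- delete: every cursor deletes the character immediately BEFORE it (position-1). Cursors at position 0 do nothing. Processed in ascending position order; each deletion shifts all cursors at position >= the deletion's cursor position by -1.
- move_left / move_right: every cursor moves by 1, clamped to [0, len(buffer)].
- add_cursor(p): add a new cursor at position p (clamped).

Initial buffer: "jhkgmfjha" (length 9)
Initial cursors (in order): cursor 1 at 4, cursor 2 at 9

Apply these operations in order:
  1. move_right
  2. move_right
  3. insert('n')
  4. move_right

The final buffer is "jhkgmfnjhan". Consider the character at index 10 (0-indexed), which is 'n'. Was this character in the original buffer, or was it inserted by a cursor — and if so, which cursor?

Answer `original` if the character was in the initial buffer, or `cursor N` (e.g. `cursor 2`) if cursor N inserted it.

Answer: cursor 2

Derivation:
After op 1 (move_right): buffer="jhkgmfjha" (len 9), cursors c1@5 c2@9, authorship .........
After op 2 (move_right): buffer="jhkgmfjha" (len 9), cursors c1@6 c2@9, authorship .........
After op 3 (insert('n')): buffer="jhkgmfnjhan" (len 11), cursors c1@7 c2@11, authorship ......1...2
After op 4 (move_right): buffer="jhkgmfnjhan" (len 11), cursors c1@8 c2@11, authorship ......1...2
Authorship (.=original, N=cursor N): . . . . . . 1 . . . 2
Index 10: author = 2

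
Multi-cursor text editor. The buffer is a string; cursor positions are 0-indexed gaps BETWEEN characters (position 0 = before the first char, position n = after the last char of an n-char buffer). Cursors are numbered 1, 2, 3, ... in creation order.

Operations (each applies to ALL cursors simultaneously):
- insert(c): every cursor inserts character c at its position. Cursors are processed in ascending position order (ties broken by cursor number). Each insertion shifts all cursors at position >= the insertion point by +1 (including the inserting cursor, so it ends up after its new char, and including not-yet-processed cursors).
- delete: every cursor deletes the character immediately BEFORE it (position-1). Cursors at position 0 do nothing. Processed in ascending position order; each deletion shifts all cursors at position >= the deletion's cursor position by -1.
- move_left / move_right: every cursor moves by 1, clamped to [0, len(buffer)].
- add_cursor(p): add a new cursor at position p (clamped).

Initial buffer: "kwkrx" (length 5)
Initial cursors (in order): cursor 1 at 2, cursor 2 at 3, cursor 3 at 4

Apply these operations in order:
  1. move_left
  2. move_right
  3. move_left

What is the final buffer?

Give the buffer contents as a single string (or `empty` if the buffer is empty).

Answer: kwkrx

Derivation:
After op 1 (move_left): buffer="kwkrx" (len 5), cursors c1@1 c2@2 c3@3, authorship .....
After op 2 (move_right): buffer="kwkrx" (len 5), cursors c1@2 c2@3 c3@4, authorship .....
After op 3 (move_left): buffer="kwkrx" (len 5), cursors c1@1 c2@2 c3@3, authorship .....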